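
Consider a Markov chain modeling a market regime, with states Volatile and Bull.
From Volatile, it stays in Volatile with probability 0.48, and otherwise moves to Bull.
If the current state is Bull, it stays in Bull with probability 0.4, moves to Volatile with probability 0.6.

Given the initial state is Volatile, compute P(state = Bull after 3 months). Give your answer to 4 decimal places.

Propagate the distribution vector 3 months from Volatile.
After 0 months: (1.0000, 0.0000)
After 1 month: (0.4800, 0.5200)
After 2 months: (0.5424, 0.4576)
After 3 months: (0.5349, 0.4651)
P(in Bull after 3 months) = 0.4651

0.4651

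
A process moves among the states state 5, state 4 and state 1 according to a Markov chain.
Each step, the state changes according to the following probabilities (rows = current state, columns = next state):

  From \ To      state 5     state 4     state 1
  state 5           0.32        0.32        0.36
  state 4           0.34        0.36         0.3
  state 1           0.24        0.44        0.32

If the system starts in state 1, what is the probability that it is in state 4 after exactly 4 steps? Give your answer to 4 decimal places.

0.3739

Propagate the distribution vector 4 steps from state 1.
After 0 steps: (0.0000, 0.0000, 1.0000)
After 1 step: (0.2400, 0.4400, 0.3200)
After 2 steps: (0.3032, 0.3760, 0.3208)
After 3 steps: (0.3019, 0.3735, 0.3246)
After 4 steps: (0.3015, 0.3739, 0.3246)
P(in state 4 after 4 steps) = 0.3739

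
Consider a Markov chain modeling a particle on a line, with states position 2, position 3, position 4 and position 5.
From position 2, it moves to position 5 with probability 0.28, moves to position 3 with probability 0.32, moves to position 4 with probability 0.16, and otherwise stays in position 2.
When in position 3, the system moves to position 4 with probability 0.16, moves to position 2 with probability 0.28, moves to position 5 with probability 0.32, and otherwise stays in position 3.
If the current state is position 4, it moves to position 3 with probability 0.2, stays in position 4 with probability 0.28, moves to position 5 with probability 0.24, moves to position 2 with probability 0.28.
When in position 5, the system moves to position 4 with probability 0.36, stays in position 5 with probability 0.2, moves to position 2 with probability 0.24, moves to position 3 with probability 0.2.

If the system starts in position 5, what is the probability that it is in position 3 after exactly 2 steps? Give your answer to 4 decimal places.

Propagate the distribution vector 2 steps from position 5.
After 0 steps: (0.0000, 0.0000, 0.0000, 1.0000)
After 1 step: (0.2400, 0.2000, 0.3600, 0.2000)
After 2 steps: (0.2624, 0.2368, 0.2432, 0.2576)
P(in position 3 after 2 steps) = 0.2368

0.2368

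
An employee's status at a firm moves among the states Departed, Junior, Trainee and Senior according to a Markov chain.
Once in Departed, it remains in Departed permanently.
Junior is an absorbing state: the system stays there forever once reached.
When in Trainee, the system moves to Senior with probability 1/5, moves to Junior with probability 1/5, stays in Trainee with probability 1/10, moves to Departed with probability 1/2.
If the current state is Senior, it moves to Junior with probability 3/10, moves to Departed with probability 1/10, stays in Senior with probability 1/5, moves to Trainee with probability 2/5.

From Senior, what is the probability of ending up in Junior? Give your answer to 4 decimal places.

Let h(s) be the probability of absorption at Junior starting from transient state s. Then h(Junior) = 1 and h(Departed) = 0. By first-step analysis:
h(Trainee) = 0.5·0 + 0.2·1 + 0.1·h(Trainee) + 0.2·h(Senior)
h(Senior) = 0.1·0 + 0.3·1 + 0.4·h(Trainee) + 0.2·h(Senior)
Solving: h(Trainee) = 0.3438, h(Senior) = 0.5469.
Starting from Senior, the probability is 0.5469.

0.5469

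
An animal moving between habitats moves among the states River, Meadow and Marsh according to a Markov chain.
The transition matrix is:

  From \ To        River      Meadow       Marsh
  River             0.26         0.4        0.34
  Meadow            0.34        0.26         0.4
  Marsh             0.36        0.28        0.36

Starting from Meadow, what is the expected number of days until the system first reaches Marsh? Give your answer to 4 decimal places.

2.6239

Let t(s) be the expected number of days to first reach Marsh from state s, with t(Marsh) = 0. Conditioning on the first day:
t(River) = 1 + 0.26·t(River) + 0.4·t(Meadow)
t(Meadow) = 1 + 0.34·t(River) + 0.26·t(Meadow)
Solving: t(River) = 2.7697, t(Meadow) = 2.6239.
Expected days from Meadow to Marsh: 2.6239.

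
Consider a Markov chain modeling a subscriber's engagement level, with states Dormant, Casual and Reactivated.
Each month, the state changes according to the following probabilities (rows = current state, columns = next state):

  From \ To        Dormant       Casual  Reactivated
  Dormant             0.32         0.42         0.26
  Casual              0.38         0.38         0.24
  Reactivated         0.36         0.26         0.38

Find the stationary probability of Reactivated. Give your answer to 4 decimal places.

Let the stationary distribution be π with π = πP and π_1 + π_2 + π_3 = 1.
π_1 = 0.32·π_1 + 0.38·π_2 + 0.36·π_3
π_2 = 0.42·π_1 + 0.38·π_2 + 0.26·π_3
Solving with the normalization constraint gives π = (0.3531, 0.3596, 0.2873).
So the stationary probability of Reactivated is 0.2873.

0.2873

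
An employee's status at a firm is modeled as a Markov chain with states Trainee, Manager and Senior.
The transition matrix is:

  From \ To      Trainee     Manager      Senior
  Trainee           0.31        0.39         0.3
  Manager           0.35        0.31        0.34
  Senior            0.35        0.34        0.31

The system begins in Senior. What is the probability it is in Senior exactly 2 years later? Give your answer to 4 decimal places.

Sum over the intermediate state after 1 year:
P = P(Senior→Trainee)·P(Trainee→Senior) + P(Senior→Manager)·P(Manager→Senior) + P(Senior→Senior)·P(Senior→Senior)
  = 0.35×0.3 + 0.34×0.34 + 0.31×0.31
  = 0.1050 + 0.1156 + 0.0961 = 0.3167

0.3167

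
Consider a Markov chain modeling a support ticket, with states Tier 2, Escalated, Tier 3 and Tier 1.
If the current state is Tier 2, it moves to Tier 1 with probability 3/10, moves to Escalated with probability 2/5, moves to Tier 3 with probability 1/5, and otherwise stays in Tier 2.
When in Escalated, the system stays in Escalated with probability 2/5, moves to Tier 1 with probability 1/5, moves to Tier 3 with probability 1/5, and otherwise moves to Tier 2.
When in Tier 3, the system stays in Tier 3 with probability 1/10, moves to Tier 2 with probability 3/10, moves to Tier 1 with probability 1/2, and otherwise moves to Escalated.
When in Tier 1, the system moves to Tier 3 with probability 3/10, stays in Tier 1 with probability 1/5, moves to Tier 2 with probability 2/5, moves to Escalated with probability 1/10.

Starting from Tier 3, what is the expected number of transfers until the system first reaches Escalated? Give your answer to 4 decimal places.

5.4483

Let t(s) be the expected number of transfers to first reach Escalated from state s, with t(Escalated) = 0. Conditioning on the first transfer:
t(Tier 2) = 1 + 0.1·t(Tier 2) + 0.2·t(Tier 3) + 0.3·t(Tier 1)
t(Tier 3) = 1 + 0.3·t(Tier 2) + 0.1·t(Tier 3) + 0.5·t(Tier 1)
t(Tier 1) = 1 + 0.4·t(Tier 2) + 0.3·t(Tier 3) + 0.2·t(Tier 1)
Solving: t(Tier 2) = 4.1034, t(Tier 3) = 5.4483, t(Tier 1) = 5.3448.
Expected transfers from Tier 3 to Escalated: 5.4483.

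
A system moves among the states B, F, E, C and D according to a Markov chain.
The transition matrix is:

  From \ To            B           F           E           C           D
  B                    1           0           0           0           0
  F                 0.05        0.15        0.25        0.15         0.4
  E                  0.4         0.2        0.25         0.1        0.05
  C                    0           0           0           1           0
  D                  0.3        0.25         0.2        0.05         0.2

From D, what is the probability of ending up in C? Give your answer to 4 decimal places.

0.2361

Let h(s) be the probability of absorption at C starting from transient state s. Then h(C) = 1 and h(B) = 0. By first-step analysis:
h(F) = 0.05·0 + 0.15·h(F) + 0.25·h(E) + 0.15·1 + 0.4·h(D)
h(E) = 0.4·0 + 0.2·h(F) + 0.25·h(E) + 0.1·1 + 0.05·h(D)
h(D) = 0.3·0 + 0.25·h(F) + 0.2·h(E) + 0.05·1 + 0.2·h(D)
Solving: h(F) = 0.3596, h(E) = 0.2450, h(D) = 0.2361.
Starting from D, the probability is 0.2361.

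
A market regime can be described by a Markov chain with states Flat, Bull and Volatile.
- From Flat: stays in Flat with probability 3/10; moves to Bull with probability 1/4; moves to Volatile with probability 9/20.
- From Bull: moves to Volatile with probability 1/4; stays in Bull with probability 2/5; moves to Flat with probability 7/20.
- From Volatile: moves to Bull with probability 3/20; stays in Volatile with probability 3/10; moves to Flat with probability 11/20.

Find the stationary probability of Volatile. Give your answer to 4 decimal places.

0.3473

Let the stationary distribution be π with π = πP and π_1 + π_2 + π_3 = 1.
π_1 = 0.3·π_1 + 0.35·π_2 + 0.55·π_3
π_2 = 0.25·π_1 + 0.4·π_2 + 0.15·π_3
Solving with the normalization constraint gives π = (0.3995, 0.2533, 0.3473).
So the stationary probability of Volatile is 0.3473.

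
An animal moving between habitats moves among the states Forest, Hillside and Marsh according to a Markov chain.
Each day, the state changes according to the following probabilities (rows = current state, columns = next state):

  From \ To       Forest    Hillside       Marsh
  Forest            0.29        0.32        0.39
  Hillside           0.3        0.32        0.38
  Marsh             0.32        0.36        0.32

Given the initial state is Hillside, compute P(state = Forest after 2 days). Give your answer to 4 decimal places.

0.3046

Sum over the intermediate state after 1 day:
P = P(Hillside→Forest)·P(Forest→Forest) + P(Hillside→Hillside)·P(Hillside→Forest) + P(Hillside→Marsh)·P(Marsh→Forest)
  = 0.3×0.29 + 0.32×0.3 + 0.38×0.32
  = 0.0870 + 0.0960 + 0.1216 = 0.3046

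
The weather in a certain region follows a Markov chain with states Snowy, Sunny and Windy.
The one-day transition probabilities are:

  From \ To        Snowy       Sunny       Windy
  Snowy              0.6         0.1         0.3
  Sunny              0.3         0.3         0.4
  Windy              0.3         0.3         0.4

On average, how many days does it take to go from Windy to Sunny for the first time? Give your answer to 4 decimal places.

Let t(s) be the expected number of days to first reach Sunny from state s, with t(Sunny) = 0. Conditioning on the first day:
t(Snowy) = 1 + 0.6·t(Snowy) + 0.3·t(Windy)
t(Windy) = 1 + 0.3·t(Snowy) + 0.4·t(Windy)
Solving: t(Snowy) = 6.0000, t(Windy) = 4.6667.
Expected days from Windy to Sunny: 4.6667.

4.6667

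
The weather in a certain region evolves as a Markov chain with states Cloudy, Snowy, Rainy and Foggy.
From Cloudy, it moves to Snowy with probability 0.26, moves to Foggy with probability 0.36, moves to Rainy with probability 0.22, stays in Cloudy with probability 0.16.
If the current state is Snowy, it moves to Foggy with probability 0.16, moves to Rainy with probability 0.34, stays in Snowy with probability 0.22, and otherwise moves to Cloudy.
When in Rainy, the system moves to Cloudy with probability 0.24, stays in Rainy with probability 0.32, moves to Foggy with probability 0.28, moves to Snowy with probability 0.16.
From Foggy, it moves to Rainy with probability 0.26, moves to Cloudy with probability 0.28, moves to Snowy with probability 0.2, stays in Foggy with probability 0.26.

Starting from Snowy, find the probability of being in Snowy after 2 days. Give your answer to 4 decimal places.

0.2076

Propagate the distribution vector 2 days from Snowy.
After 0 days: (0.0000, 1.0000, 0.0000, 0.0000)
After 1 day: (0.2800, 0.2200, 0.3400, 0.1600)
After 2 days: (0.2328, 0.2076, 0.2868, 0.2728)
P(in Snowy after 2 days) = 0.2076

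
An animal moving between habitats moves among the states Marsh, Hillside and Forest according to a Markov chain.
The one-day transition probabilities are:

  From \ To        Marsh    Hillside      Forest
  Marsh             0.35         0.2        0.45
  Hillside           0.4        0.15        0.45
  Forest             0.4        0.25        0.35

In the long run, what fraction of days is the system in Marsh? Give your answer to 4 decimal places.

Let the stationary distribution be π with π = πP and π_1 + π_2 + π_3 = 1.
π_1 = 0.35·π_1 + 0.4·π_2 + 0.4·π_3
π_2 = 0.2·π_1 + 0.15·π_2 + 0.25·π_3
Solving with the normalization constraint gives π = (0.3810, 0.2100, 0.4091).
So the stationary probability of Marsh is 0.3810.

0.3810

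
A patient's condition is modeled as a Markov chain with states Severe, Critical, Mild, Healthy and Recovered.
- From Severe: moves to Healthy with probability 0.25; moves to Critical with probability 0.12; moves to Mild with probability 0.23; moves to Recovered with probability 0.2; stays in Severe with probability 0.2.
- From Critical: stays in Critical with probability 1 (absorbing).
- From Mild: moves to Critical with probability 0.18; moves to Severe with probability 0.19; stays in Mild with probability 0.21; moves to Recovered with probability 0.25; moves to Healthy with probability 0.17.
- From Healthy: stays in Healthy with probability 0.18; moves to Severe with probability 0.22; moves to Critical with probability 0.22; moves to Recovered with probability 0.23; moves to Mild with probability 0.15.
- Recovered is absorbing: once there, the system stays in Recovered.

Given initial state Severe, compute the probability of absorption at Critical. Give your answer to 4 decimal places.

Let h(s) be the probability of absorption at Critical starting from transient state s. Then h(Critical) = 1 and h(Recovered) = 0. By first-step analysis:
h(Severe) = 0.2·h(Severe) + 0.12·1 + 0.23·h(Mild) + 0.25·h(Healthy) + 0.2·0
h(Mild) = 0.19·h(Severe) + 0.18·1 + 0.21·h(Mild) + 0.17·h(Healthy) + 0.25·0
h(Healthy) = 0.22·h(Severe) + 0.22·1 + 0.15·h(Mild) + 0.18·h(Healthy) + 0.23·0
Solving: h(Severe) = 0.4156, h(Mild) = 0.4263, h(Healthy) = 0.4578.
Starting from Severe, the probability is 0.4156.

0.4156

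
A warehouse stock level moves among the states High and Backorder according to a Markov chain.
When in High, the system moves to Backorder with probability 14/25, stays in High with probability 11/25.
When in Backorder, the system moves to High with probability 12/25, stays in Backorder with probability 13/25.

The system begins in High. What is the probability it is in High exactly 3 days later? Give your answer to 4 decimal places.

Propagate the distribution vector 3 days from High.
After 0 days: (1.0000, 0.0000)
After 1 day: (0.4400, 0.5600)
After 2 days: (0.4624, 0.5376)
After 3 days: (0.4615, 0.5385)
P(in High after 3 days) = 0.4615

0.4615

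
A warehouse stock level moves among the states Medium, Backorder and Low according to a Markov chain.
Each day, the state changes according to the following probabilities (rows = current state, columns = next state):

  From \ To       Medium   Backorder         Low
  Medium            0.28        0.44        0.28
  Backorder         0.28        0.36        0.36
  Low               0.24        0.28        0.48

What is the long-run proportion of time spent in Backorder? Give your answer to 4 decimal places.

Let the stationary distribution be π with π = πP and π_1 + π_2 + π_3 = 1.
π_1 = 0.28·π_1 + 0.28·π_2 + 0.24·π_3
π_2 = 0.44·π_1 + 0.36·π_2 + 0.28·π_3
Solving with the normalization constraint gives π = (0.2646, 0.3504, 0.3850).
So the stationary probability of Backorder is 0.3504.

0.3504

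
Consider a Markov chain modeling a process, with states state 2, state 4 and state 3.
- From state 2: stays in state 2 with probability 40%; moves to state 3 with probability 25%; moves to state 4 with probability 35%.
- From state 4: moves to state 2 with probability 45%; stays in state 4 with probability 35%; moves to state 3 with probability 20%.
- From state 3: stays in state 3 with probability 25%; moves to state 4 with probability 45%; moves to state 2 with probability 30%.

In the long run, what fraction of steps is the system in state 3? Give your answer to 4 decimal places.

Let the stationary distribution be π with π = πP and π_1 + π_2 + π_3 = 1.
π_1 = 0.4·π_1 + 0.45·π_2 + 0.3·π_3
π_2 = 0.35·π_1 + 0.35·π_2 + 0.45·π_3
Solving with the normalization constraint gives π = (0.3955, 0.3731, 0.2313).
So the stationary probability of state 3 is 0.2313.

0.2313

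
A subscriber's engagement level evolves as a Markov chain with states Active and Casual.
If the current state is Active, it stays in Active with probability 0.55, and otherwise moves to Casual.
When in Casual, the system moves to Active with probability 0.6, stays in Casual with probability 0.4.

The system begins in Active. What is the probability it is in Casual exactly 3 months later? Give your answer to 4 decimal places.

0.4286

Propagate the distribution vector 3 months from Active.
After 0 months: (1.0000, 0.0000)
After 1 month: (0.5500, 0.4500)
After 2 months: (0.5725, 0.4275)
After 3 months: (0.5714, 0.4286)
P(in Casual after 3 months) = 0.4286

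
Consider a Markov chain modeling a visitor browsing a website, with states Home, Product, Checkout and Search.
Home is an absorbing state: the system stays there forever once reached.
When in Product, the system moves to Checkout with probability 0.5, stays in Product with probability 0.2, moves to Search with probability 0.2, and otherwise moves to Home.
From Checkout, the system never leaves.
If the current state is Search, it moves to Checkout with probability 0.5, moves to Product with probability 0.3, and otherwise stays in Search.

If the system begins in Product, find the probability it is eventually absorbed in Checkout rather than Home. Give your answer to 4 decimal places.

Let h(s) be the probability of absorption at Checkout starting from transient state s. Then h(Checkout) = 1 and h(Home) = 0. By first-step analysis:
h(Product) = 0.1·0 + 0.2·h(Product) + 0.5·1 + 0.2·h(Search)
h(Search) = 0.3·h(Product) + 0.5·1 + 0.2·h(Search)
Solving: h(Product) = 0.8621, h(Search) = 0.9483.
Starting from Product, the probability is 0.8621.

0.8621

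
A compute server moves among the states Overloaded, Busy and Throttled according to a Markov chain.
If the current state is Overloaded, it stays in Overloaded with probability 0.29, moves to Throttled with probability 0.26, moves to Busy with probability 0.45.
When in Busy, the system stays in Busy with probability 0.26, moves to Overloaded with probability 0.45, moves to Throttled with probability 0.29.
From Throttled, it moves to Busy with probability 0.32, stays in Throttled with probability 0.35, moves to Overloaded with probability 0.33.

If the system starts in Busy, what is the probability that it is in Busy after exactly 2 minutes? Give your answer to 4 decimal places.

Sum over the intermediate state after 1 minute:
P = P(Busy→Overloaded)·P(Overloaded→Busy) + P(Busy→Busy)·P(Busy→Busy) + P(Busy→Throttled)·P(Throttled→Busy)
  = 0.45×0.45 + 0.26×0.26 + 0.29×0.32
  = 0.2025 + 0.0676 + 0.0928 = 0.3629

0.3629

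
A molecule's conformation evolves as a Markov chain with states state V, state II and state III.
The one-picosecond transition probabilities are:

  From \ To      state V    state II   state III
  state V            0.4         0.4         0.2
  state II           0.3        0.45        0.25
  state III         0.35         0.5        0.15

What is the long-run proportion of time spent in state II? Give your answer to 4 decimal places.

0.4433

Let the stationary distribution be π with π = πP and π_1 + π_2 + π_3 = 1.
π_1 = 0.4·π_1 + 0.3·π_2 + 0.35·π_3
π_2 = 0.4·π_1 + 0.45·π_2 + 0.5·π_3
Solving with the normalization constraint gives π = (0.3451, 0.4433, 0.2116).
So the stationary probability of state II is 0.4433.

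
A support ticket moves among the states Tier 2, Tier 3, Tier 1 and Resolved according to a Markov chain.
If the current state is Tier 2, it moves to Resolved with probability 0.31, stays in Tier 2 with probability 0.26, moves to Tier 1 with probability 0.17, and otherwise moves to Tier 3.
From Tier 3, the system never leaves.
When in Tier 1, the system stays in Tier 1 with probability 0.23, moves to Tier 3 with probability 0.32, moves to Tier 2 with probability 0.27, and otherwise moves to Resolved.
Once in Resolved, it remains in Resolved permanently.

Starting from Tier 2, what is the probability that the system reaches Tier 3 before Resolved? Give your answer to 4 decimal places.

Let h(s) be the probability of absorption at Tier 3 starting from transient state s. Then h(Tier 3) = 1 and h(Resolved) = 0. By first-step analysis:
h(Tier 2) = 0.26·h(Tier 2) + 0.26·1 + 0.17·h(Tier 1) + 0.31·0
h(Tier 1) = 0.27·h(Tier 2) + 0.32·1 + 0.23·h(Tier 1) + 0.18·0
Solving: h(Tier 2) = 0.4860, h(Tier 1) = 0.5860.
Starting from Tier 2, the probability is 0.4860.

0.4860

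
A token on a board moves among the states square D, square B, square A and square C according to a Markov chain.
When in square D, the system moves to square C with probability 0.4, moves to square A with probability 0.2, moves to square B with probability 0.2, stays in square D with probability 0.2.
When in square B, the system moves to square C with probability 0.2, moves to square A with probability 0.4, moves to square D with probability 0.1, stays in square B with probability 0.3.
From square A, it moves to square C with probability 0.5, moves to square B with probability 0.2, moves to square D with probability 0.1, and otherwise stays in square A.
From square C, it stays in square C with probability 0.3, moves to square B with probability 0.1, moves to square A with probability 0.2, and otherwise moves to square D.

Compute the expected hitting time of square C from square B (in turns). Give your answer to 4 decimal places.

3.1579

Let t(s) be the expected number of turns to first reach square C from state s, with t(square C) = 0. Conditioning on the first turn:
t(square D) = 1 + 0.2·t(square D) + 0.2·t(square B) + 0.2·t(square A)
t(square B) = 1 + 0.1·t(square D) + 0.3·t(square B) + 0.4·t(square A)
t(square A) = 1 + 0.1·t(square D) + 0.2·t(square B) + 0.2·t(square A)
Solving: t(square D) = 2.6316, t(square B) = 3.1579, t(square A) = 2.3684.
Expected turns from square B to square C: 3.1579.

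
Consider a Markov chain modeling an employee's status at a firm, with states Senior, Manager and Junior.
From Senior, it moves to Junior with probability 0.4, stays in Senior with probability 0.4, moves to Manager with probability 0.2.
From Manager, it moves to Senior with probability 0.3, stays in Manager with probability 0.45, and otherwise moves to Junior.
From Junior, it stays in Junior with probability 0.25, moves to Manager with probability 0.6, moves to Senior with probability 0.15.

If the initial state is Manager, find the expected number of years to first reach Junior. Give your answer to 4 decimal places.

3.3333

Let t(s) be the expected number of years to first reach Junior from state s, with t(Junior) = 0. Conditioning on the first year:
t(Senior) = 1 + 0.4·t(Senior) + 0.2·t(Manager)
t(Manager) = 1 + 0.3·t(Senior) + 0.45·t(Manager)
Solving: t(Senior) = 2.7778, t(Manager) = 3.3333.
Expected years from Manager to Junior: 3.3333.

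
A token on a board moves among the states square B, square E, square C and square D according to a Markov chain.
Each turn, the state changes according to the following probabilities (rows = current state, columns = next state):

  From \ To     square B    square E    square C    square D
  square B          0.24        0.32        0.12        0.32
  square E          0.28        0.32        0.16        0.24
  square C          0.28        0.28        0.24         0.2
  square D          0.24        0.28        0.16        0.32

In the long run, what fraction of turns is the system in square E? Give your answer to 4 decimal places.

Let the stationary distribution be π with π = πP and π_1 + π_2 + π_3 + π_4 = 1.
π_1 = 0.24·π_1 + 0.28·π_2 + 0.28·π_3 + 0.24·π_4
π_2 = 0.32·π_1 + 0.32·π_2 + 0.28·π_3 + 0.28·π_4
π_3 = 0.12·π_1 + 0.16·π_2 + 0.24·π_3 + 0.16·π_4
Solving with the normalization constraint gives π = (0.2586, 0.3024, 0.1627, 0.2763).
So the stationary probability of square E is 0.3024.

0.3024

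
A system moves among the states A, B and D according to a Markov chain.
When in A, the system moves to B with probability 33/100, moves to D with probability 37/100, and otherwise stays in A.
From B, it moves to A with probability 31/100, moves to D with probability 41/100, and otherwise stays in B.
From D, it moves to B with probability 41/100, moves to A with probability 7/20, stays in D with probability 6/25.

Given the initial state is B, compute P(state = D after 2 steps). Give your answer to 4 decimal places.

Sum over the intermediate state after 1 step:
P = P(B→A)·P(A→D) + P(B→B)·P(B→D) + P(B→D)·P(D→D)
  = 0.31×0.37 + 0.28×0.41 + 0.41×0.24
  = 0.1147 + 0.1148 + 0.0984 = 0.3279

0.3279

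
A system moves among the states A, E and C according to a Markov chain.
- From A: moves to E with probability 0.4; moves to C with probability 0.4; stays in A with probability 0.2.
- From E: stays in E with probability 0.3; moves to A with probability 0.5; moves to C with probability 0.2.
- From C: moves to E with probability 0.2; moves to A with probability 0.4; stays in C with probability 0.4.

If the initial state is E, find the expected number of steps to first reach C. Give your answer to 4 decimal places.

3.6111

Let t(s) be the expected number of steps to first reach C from state s, with t(C) = 0. Conditioning on the first step:
t(A) = 1 + 0.2·t(A) + 0.4·t(E)
t(E) = 1 + 0.5·t(A) + 0.3·t(E)
Solving: t(A) = 3.0556, t(E) = 3.6111.
Expected steps from E to C: 3.6111.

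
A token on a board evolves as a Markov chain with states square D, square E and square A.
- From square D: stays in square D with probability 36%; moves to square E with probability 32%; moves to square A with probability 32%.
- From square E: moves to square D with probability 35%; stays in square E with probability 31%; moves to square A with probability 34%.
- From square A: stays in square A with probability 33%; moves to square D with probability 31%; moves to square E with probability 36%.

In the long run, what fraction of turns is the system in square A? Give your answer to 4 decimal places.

Let the stationary distribution be π with π = πP and π_1 + π_2 + π_3 = 1.
π_1 = 0.36·π_1 + 0.35·π_2 + 0.31·π_3
π_2 = 0.32·π_1 + 0.31·π_2 + 0.36·π_3
Solving with the normalization constraint gives π = (0.3402, 0.3299, 0.3299).
So the stationary probability of square A is 0.3299.

0.3299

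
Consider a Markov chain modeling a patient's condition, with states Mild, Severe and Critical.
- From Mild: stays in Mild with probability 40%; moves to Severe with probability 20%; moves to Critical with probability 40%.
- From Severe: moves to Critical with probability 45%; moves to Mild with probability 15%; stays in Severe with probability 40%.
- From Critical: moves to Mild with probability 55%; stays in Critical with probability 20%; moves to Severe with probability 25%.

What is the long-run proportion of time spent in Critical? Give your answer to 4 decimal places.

Let the stationary distribution be π with π = πP and π_1 + π_2 + π_3 = 1.
π_1 = 0.4·π_1 + 0.15·π_2 + 0.55·π_3
π_2 = 0.2·π_1 + 0.4·π_2 + 0.25·π_3
Solving with the normalization constraint gives π = (0.3838, 0.2715, 0.3446).
So the stationary probability of Critical is 0.3446.

0.3446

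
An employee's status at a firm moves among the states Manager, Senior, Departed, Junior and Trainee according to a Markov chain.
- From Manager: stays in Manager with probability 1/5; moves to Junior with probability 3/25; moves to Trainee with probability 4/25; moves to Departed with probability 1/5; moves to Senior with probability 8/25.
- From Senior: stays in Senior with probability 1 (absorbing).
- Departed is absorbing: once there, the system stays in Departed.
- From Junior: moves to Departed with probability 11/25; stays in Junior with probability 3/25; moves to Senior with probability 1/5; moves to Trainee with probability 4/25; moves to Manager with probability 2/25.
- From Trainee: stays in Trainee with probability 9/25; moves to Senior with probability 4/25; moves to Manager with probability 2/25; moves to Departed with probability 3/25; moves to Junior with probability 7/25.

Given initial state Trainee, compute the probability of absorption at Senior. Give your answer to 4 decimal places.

0.4781

Let h(s) be the probability of absorption at Senior starting from transient state s. Then h(Senior) = 1 and h(Departed) = 0. By first-step analysis:
h(Manager) = 0.2·h(Manager) + 0.32·1 + 0.2·0 + 0.12·h(Junior) + 0.16·h(Trainee)
h(Junior) = 0.08·h(Manager) + 0.2·1 + 0.44·0 + 0.12·h(Junior) + 0.16·h(Trainee)
h(Trainee) = 0.08·h(Manager) + 0.16·1 + 0.12·0 + 0.28·h(Junior) + 0.36·h(Trainee)
Solving: h(Manager) = 0.5503, h(Junior) = 0.3642, h(Trainee) = 0.4781.
Starting from Trainee, the probability is 0.4781.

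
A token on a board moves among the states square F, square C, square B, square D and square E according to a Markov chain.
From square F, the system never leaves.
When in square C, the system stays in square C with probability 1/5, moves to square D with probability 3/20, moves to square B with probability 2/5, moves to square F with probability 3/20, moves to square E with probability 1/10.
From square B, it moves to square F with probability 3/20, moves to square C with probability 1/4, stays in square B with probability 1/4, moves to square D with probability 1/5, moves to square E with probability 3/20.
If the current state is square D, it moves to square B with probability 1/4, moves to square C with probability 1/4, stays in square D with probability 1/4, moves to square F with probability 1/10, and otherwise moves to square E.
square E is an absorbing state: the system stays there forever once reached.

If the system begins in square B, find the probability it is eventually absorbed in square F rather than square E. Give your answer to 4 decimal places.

0.5036

Let h(s) be the probability of absorption at square F starting from transient state s. Then h(square F) = 1 and h(square E) = 0. By first-step analysis:
h(square C) = 0.15·1 + 0.2·h(square C) + 0.4·h(square B) + 0.15·h(square D) + 0.1·0
h(square B) = 0.15·1 + 0.25·h(square C) + 0.25·h(square B) + 0.2·h(square D) + 0.15·0
h(square D) = 0.1·1 + 0.25·h(square C) + 0.25·h(square B) + 0.25·h(square D) + 0.15·0
Solving: h(square C) = 0.5288, h(square B) = 0.5036, h(square D) = 0.4775.
Starting from square B, the probability is 0.5036.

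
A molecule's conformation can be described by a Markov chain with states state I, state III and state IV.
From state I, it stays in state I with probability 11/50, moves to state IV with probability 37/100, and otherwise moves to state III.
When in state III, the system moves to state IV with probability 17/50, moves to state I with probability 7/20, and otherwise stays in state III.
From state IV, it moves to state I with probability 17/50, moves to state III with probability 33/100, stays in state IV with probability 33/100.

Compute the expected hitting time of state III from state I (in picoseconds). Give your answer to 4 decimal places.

2.6210

Let t(s) be the expected number of picoseconds to first reach state III from state s, with t(state III) = 0. Conditioning on the first picosecond:
t(state I) = 1 + 0.22·t(state I) + 0.37·t(state IV)
t(state IV) = 1 + 0.34·t(state I) + 0.33·t(state IV)
Solving: t(state I) = 2.6210, t(state IV) = 2.8226.
Expected picoseconds from state I to state III: 2.6210.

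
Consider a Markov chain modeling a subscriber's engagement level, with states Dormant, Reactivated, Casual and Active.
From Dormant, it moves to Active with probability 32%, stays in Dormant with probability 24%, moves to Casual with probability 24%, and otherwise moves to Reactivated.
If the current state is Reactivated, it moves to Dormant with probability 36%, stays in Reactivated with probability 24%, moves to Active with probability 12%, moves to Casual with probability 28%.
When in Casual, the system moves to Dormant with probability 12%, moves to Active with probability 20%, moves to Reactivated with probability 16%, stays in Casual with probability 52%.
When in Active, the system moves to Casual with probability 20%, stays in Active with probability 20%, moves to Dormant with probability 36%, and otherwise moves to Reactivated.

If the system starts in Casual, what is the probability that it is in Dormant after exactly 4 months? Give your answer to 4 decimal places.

Propagate the distribution vector 4 months from Casual.
After 0 months: (0.0000, 0.0000, 1.0000, 0.0000)
After 1 month: (0.1200, 0.1600, 0.5200, 0.2000)
After 2 months: (0.2208, 0.1936, 0.3840, 0.2016)
After 3 months: (0.2413, 0.2004, 0.3472, 0.2110)
After 4 months: (0.2477, 0.2026, 0.3368, 0.2129)
P(in Dormant after 4 months) = 0.2477

0.2477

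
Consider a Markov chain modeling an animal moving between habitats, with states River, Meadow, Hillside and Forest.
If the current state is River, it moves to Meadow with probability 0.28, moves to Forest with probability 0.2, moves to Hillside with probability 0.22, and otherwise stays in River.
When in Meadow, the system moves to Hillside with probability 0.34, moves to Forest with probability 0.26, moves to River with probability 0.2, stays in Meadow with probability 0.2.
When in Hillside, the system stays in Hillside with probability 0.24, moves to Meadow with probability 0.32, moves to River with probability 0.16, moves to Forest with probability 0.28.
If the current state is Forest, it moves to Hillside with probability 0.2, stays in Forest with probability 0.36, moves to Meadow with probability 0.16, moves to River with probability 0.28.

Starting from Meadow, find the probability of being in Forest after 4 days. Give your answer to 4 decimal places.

Propagate the distribution vector 4 days from Meadow.
After 0 days: (0.0000, 1.0000, 0.0000, 0.0000)
After 1 day: (0.2000, 0.2000, 0.3400, 0.2600)
After 2 days: (0.2272, 0.2464, 0.2456, 0.2808)
After 3 days: (0.2354, 0.2364, 0.2489, 0.2794)
After 4 days: (0.2359, 0.2375, 0.2478, 0.2788)
P(in Forest after 4 days) = 0.2788

0.2788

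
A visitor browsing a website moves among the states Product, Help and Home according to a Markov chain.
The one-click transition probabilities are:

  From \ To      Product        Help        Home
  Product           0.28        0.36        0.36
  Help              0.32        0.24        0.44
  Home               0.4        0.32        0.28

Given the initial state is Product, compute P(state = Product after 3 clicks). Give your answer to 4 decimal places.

0.3353

Propagate the distribution vector 3 clicks from Product.
After 0 clicks: (1.0000, 0.0000, 0.0000)
After 1 click: (0.2800, 0.3600, 0.3600)
After 2 clicks: (0.3376, 0.3024, 0.3600)
After 3 clicks: (0.3353, 0.3093, 0.3554)
P(in Product after 3 clicks) = 0.3353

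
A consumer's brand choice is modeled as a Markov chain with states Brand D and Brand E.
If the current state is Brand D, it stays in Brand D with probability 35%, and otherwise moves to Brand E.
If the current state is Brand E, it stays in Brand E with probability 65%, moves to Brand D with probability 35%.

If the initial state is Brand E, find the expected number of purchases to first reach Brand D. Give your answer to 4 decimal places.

2.8571

Let t(s) be the expected number of purchases to first reach Brand D from state s, with t(Brand D) = 0. Conditioning on the first purchase:
t(Brand E) = 1 + 0.65·t(Brand E)
Solving: t(Brand E) = 2.8571.
Expected purchases from Brand E to Brand D: 2.8571.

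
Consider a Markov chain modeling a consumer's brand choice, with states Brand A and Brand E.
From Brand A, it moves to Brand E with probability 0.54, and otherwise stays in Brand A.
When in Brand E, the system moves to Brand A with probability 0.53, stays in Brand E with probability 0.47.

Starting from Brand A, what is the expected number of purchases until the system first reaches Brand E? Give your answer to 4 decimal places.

Let t(s) be the expected number of purchases to first reach Brand E from state s, with t(Brand E) = 0. Conditioning on the first purchase:
t(Brand A) = 1 + 0.46·t(Brand A)
Solving: t(Brand A) = 1.8519.
Expected purchases from Brand A to Brand E: 1.8519.

1.8519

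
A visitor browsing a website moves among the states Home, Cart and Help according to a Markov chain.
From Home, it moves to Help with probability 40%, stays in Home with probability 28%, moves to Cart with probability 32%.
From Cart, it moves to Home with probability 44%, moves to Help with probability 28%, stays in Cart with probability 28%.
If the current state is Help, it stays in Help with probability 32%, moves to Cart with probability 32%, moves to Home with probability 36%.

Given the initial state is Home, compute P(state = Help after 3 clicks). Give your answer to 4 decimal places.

0.3368

Propagate the distribution vector 3 clicks from Home.
After 0 clicks: (1.0000, 0.0000, 0.0000)
After 1 click: (0.2800, 0.3200, 0.4000)
After 2 clicks: (0.3632, 0.3072, 0.3296)
After 3 clicks: (0.3555, 0.3077, 0.3368)
P(in Help after 3 clicks) = 0.3368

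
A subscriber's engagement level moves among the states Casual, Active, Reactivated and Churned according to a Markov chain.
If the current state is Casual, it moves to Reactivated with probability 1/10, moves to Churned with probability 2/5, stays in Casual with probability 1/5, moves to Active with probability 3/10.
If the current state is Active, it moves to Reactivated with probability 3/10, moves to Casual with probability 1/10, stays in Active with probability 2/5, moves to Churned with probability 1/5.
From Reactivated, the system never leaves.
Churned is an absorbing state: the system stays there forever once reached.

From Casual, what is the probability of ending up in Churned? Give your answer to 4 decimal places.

Let h(s) be the probability of absorption at Churned starting from transient state s. Then h(Churned) = 1 and h(Reactivated) = 0. By first-step analysis:
h(Casual) = 0.2·h(Casual) + 0.3·h(Active) + 0.1·0 + 0.4·1
h(Active) = 0.1·h(Casual) + 0.4·h(Active) + 0.3·0 + 0.2·1
Solving: h(Casual) = 0.6667, h(Active) = 0.4444.
Starting from Casual, the probability is 0.6667.

0.6667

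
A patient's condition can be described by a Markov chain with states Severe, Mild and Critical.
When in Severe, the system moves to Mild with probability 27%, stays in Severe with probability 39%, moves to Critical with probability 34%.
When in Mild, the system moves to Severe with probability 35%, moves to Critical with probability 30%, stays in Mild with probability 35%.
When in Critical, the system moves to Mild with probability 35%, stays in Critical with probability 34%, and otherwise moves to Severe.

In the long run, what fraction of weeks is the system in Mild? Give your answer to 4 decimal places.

Let the stationary distribution be π with π = πP and π_1 + π_2 + π_3 = 1.
π_1 = 0.39·π_1 + 0.35·π_2 + 0.31·π_3
π_2 = 0.27·π_1 + 0.35·π_2 + 0.35·π_3
Solving with the normalization constraint gives π = (0.3510, 0.3219, 0.3271).
So the stationary probability of Mild is 0.3219.

0.3219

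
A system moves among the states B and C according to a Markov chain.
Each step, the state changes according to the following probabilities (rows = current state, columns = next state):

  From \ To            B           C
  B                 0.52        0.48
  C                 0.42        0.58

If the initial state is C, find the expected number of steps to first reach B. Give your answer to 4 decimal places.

2.3810

Let t(s) be the expected number of steps to first reach B from state s, with t(B) = 0. Conditioning on the first step:
t(C) = 1 + 0.58·t(C)
Solving: t(C) = 2.3810.
Expected steps from C to B: 2.3810.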